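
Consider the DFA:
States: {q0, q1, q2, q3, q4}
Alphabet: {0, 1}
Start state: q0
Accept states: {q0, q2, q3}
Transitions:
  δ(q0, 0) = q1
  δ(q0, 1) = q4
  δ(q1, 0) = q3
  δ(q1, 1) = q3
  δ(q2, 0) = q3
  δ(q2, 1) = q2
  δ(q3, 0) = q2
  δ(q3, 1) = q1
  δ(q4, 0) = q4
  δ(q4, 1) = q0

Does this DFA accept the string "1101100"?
Processing string "1101100":
  q0 --1--> q4
  q4 --1--> q0
  q0 --0--> q1
  q1 --1--> q3
  q3 --1--> q1
  q1 --0--> q3
  q3 --0--> q2
Final state: q2
Accept states: {q0, q2, q3}
Yes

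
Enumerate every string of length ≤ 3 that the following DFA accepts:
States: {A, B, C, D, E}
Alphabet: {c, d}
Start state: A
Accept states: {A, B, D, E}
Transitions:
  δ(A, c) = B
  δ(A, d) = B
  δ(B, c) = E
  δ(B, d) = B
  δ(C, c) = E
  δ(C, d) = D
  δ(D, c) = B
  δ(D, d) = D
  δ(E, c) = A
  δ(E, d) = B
ε, c, d, cc, cd, dc, dd, ccc, ccd, cdc, cdd, dcc, dcd, ddc, ddd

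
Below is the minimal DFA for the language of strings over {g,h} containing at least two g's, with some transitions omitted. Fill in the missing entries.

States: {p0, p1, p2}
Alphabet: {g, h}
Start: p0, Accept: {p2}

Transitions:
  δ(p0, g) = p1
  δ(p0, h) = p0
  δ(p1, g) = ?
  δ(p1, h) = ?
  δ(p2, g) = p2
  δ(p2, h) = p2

From the language and accept set, identify what each state tracks — p0: zero g's seen; p1: one g seen; p2: ≥ two g's seen.
Each missing δ(q, a) is the state matching the new tracked value after reading a.
δ(p1, g) = p2; δ(p1, h) = p1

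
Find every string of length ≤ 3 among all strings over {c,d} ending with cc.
cc, ccc, dcc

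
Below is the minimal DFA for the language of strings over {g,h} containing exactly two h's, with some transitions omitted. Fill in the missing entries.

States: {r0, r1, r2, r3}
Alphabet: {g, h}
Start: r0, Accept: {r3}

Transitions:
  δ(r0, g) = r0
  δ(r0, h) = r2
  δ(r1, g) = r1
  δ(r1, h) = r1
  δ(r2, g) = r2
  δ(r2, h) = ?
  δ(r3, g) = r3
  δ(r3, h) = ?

From the language and accept set, identify what each state tracks — r0: zero h's; r1: ≥ three h's (dead); r2: one h; r3: two h's.
Each missing δ(q, a) is the state matching the new tracked value after reading a.
δ(r2, h) = r3; δ(r3, h) = r1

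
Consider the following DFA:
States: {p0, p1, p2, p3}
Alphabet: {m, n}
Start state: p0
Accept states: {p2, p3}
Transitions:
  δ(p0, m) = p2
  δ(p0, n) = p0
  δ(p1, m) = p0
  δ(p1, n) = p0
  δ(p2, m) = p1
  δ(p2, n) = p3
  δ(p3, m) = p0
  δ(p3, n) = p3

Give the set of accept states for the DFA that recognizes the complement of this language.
Complement accept states = All states \ Original accept states
= {p0, p1, p2, p3} \ {p2, p3}
{p0, p1}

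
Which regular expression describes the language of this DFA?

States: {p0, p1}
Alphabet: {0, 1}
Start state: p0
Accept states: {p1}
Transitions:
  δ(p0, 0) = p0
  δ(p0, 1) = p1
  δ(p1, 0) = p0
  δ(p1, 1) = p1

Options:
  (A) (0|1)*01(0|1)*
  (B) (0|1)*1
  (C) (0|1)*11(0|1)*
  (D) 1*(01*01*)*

Check each option against the DFA on short strings; one disagreement eliminates an option:
  (A) (0|1)*01(0|1)*: on '1' the DFA goes p0 → p1 and accepts (p1 ∈ Accept), but the regex does not match it → eliminate
  (B) (0|1)*1: agrees with the DFA on every string of length ≤ 6
  (C) (0|1)*11(0|1)*: on '1' the DFA goes p0 → p1 and accepts (p1 ∈ Accept), but the regex does not match it → eliminate
  (D) 1*(01*01*)*: on ε the DFA stays in p0 and rejects (p0 ∉ Accept), but the regex matches it → eliminate
Only (B) is consistent with the DFA.
(B) (0|1)*1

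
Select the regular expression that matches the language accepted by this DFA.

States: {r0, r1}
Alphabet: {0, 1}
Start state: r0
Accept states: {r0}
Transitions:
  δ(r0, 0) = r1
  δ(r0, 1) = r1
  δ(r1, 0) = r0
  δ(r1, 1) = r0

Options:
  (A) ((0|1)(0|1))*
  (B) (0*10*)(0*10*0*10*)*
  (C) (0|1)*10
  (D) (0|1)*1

Check each option against the DFA on short strings; one disagreement eliminates an option:
  (A) ((0|1)(0|1))*: agrees with the DFA on every string of length ≤ 6
  (B) (0*10*)(0*10*0*10*)*: on ε the DFA stays in r0 and accepts (r0 ∈ Accept), but the regex does not match it → eliminate
  (C) (0|1)*10: on ε the DFA stays in r0 and accepts (r0 ∈ Accept), but the regex does not match it → eliminate
  (D) (0|1)*1: on ε the DFA stays in r0 and accepts (r0 ∈ Accept), but the regex does not match it → eliminate
Only (A) is consistent with the DFA.
(A) ((0|1)(0|1))*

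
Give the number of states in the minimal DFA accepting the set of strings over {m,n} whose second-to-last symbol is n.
By Myhill–Nerode, count the distinguishable equivalence classes: 2^2 = 4 classes — the DFA must remember the last 2 symbols read; every pair of distinct length-2 suffixes is distinguishable by some continuation.
4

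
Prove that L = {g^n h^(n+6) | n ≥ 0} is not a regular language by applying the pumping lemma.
Assume L is regular with pumping length p. Idea: pumping the g-block breaks the fixed offset of 6.
Choose s = g^p h^(p+6) ∈ L. By the pumping lemma, s = xyz with |xy| ≤ p, |y| > 0, so y = g^k with k ≥ 1. Then xy²z = g^(p+k) h^(p+6). For this to be in L we would need p+6 = (p+k)+6, i.e. k = 0, contradicting k ≥ 1. So xy²z ∉ L.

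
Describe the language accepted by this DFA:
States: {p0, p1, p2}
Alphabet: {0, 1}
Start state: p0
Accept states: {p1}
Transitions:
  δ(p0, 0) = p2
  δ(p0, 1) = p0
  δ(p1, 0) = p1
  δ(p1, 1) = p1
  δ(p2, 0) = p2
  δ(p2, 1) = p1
Testing a few strings:
  '0' → reject
  '0000' → reject
  '000' → reject
  '10' → reject
State roles: p0=no 0 seen yet; p1=substring 01 seen; p2=seen a 0, waiting for 1
All binary strings containing the substring 01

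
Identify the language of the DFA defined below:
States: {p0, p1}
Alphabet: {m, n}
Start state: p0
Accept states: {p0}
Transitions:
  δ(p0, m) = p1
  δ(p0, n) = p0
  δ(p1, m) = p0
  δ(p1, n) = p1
Testing a few strings:
  'm' → reject
  'mm' → accept
  'nm' → reject
  'mnn' → reject
State roles: p0=even number of m's so far; p1=odd number of m's so far
All strings over {m,n} with an even number of m's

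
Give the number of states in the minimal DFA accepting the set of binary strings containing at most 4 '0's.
By Myhill–Nerode, count the distinguishable equivalence classes: 6 classes — having seen 0, 1, …, 4, or >4 copies of '0'; counts 0 through 4 are accepting and >4 is dead.
6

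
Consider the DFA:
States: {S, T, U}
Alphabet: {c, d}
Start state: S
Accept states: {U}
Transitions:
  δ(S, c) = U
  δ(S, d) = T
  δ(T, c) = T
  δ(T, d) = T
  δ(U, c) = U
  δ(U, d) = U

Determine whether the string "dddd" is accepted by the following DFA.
Processing string "dddd":
  S --d--> T
  T --d--> T
  T --d--> T
  T --d--> T
Final state: T
Accept states: {U}
No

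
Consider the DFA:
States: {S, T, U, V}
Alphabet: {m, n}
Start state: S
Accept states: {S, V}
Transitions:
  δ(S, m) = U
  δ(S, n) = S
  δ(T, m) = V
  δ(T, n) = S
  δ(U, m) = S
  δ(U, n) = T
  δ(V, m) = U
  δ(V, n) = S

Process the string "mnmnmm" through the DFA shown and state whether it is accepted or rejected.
Processing string "mnmnmm":
  S --m--> U
  U --n--> T
  T --m--> V
  V --n--> S
  S --m--> U
  U --m--> S
Final state: S
Accept states: {S, V}
Yes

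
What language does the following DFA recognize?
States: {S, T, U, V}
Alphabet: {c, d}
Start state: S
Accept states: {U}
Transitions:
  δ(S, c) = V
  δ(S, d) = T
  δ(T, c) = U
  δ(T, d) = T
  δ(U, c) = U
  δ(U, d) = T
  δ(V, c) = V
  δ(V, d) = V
Testing a few strings:
  'dddd' → reject
  'dcdc' → accept
  'cd' → reject
  'd' → reject
State roles: S=no input read; T=started with d, last symbol d; U=started with d, last symbol c; V=started with c (dead)
All strings over {c,d} that start with d and end with c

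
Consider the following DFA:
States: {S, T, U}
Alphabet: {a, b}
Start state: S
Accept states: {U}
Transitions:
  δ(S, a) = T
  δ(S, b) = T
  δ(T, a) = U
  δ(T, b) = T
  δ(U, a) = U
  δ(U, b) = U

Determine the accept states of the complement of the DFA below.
Complement accept states = All states \ Original accept states
= {S, T, U} \ {U}
{S, T}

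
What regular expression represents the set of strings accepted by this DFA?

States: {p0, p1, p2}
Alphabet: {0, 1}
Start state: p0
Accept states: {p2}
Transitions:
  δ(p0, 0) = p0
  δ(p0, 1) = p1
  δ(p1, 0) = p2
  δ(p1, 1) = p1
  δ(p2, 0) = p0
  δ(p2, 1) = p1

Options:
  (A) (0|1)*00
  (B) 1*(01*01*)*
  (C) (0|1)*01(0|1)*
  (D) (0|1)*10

Check each option against the DFA on short strings; one disagreement eliminates an option:
  (A) (0|1)*00: on '00' the DFA goes p0 → p0 → p0 and rejects (p0 ∉ Accept), but the regex matches it → eliminate
  (B) 1*(01*01*)*: on ε the DFA stays in p0 and rejects (p0 ∉ Accept), but the regex matches it → eliminate
  (C) (0|1)*01(0|1)*: on '01' the DFA goes p0 → p0 → p1 and rejects (p1 ∉ Accept), but the regex matches it → eliminate
  (D) (0|1)*10: agrees with the DFA on every string of length ≤ 6
Only (D) is consistent with the DFA.
(D) (0|1)*10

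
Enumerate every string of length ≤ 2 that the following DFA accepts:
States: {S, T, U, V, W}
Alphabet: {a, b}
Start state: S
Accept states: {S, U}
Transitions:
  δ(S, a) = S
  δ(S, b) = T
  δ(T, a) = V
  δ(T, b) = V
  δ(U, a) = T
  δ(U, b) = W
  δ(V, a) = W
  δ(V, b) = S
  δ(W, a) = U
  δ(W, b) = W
ε, a, aa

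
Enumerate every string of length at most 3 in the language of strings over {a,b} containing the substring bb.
bb, abb, bba, bbb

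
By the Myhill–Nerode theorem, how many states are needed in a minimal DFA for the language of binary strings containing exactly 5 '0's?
By Myhill–Nerode, count the distinguishable equivalence classes: 7 classes — having seen 0, 1, …, 5, or >5 copies of '0'; the count-5 class is the only accepting one and >5 is dead.
7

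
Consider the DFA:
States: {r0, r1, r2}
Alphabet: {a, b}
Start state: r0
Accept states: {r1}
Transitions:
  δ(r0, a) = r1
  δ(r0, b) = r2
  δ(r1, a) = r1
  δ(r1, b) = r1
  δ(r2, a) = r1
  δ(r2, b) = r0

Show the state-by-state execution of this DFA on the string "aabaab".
read 'a': r0 → r1
  read 'a': r1 → r1
  read 'b': r1 → r1
  read 'a': r1 → r1
  read 'a': r1 → r1
  read 'b': r1 → r1
r0 -> r1 -> r1 -> r1 -> r1 -> r1 -> r1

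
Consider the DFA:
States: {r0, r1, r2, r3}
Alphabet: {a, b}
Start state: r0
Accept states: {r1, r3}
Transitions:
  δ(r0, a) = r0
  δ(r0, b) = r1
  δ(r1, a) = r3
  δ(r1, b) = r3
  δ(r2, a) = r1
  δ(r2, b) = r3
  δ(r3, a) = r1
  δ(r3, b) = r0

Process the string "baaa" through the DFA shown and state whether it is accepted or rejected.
Processing string "baaa":
  r0 --b--> r1
  r1 --a--> r3
  r3 --a--> r1
  r1 --a--> r3
Final state: r3
Accept states: {r1, r3}
Yes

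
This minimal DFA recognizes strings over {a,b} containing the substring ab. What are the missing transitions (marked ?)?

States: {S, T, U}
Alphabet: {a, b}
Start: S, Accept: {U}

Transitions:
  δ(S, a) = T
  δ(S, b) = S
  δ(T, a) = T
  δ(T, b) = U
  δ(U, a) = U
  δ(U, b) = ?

From the language and accept set, identify what each state tracks — S: no a seen yet; T: seen a a, waiting for b; U: substring ab seen.
Each missing δ(q, a) is the state matching the new tracked value after reading a.
δ(U, b) = U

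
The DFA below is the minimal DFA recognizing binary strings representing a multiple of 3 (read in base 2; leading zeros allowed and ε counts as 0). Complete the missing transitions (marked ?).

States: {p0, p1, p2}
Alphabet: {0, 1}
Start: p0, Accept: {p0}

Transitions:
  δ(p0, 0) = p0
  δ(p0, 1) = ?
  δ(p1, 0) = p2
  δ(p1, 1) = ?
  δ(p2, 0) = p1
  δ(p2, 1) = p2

From the language and accept set, identify what each state tracks — p0: value ≡ 0 (mod 3); p1: value ≡ 1 (mod 3); p2: value ≡ 2 (mod 3).
Each missing δ(q, a) is the state matching the new tracked value after reading a.
δ(p0, 1) = p1; δ(p1, 1) = p0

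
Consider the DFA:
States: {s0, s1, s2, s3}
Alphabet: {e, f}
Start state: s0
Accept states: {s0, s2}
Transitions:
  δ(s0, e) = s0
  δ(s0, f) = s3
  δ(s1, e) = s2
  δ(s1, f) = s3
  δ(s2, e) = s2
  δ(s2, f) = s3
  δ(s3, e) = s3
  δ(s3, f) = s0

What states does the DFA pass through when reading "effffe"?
read 'e': s0 → s0
  read 'f': s0 → s3
  read 'f': s3 → s0
  read 'f': s0 → s3
  read 'f': s3 → s0
  read 'e': s0 → s0
s0 -> s0 -> s3 -> s0 -> s3 -> s0 -> s0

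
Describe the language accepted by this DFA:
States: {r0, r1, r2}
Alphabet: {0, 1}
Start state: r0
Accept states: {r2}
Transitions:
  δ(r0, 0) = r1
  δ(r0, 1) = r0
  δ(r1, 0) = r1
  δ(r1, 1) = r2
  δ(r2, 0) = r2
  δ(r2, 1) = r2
Testing a few strings:
  '10' → reject
  '100' → reject
  '010' → accept
  '1' → reject
State roles: r0=no 0 seen yet; r1=seen a 0, waiting for 1; r2=substring 01 seen
All binary strings containing the substring 01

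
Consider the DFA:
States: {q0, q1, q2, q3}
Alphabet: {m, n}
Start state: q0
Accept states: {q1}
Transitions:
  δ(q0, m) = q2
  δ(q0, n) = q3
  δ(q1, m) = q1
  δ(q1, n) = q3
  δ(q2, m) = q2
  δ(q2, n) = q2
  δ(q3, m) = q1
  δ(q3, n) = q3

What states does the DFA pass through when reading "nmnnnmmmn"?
read 'n': q0 → q3
  read 'm': q3 → q1
  read 'n': q1 → q3
  read 'n': q3 → q3
  read 'n': q3 → q3
  read 'm': q3 → q1
  read 'm': q1 → q1
  read 'm': q1 → q1
  read 'n': q1 → q3
q0 -> q3 -> q1 -> q3 -> q3 -> q3 -> q1 -> q1 -> q1 -> q3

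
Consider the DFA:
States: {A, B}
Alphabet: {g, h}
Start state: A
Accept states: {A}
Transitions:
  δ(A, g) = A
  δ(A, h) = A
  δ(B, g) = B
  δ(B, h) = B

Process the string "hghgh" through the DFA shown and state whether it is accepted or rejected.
Processing string "hghgh":
  A --h--> A
  A --g--> A
  A --h--> A
  A --g--> A
  A --h--> A
Final state: A
Accept states: {A}
Yes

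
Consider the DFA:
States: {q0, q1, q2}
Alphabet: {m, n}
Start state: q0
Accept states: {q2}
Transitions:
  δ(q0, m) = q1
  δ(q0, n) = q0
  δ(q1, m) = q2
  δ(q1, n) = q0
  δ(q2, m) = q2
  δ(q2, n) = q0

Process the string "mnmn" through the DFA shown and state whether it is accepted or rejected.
Processing string "mnmn":
  q0 --m--> q1
  q1 --n--> q0
  q0 --m--> q1
  q1 --n--> q0
Final state: q0
Accept states: {q2}
No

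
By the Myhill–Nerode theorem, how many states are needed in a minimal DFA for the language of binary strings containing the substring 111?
By Myhill–Nerode, count the distinguishable equivalence classes: 4 classes — one per longest suffix of the input that is a prefix of '111' (lengths 0 through 2), plus an absorbing 'already seen 111' class.
4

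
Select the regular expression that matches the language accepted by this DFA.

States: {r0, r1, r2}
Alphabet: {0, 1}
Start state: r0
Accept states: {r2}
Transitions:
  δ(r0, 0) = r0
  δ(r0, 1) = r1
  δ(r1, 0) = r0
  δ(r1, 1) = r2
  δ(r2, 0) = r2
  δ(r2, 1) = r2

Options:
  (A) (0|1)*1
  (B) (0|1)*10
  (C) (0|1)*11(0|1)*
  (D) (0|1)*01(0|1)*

Check each option against the DFA on short strings; one disagreement eliminates an option:
  (A) (0|1)*1: on '1' the DFA goes r0 → r1 and rejects (r1 ∉ Accept), but the regex matches it → eliminate
  (B) (0|1)*10: on '10' the DFA goes r0 → r1 → r0 and rejects (r0 ∉ Accept), but the regex matches it → eliminate
  (C) (0|1)*11(0|1)*: agrees with the DFA on every string of length ≤ 6
  (D) (0|1)*01(0|1)*: on '01' the DFA goes r0 → r0 → r1 and rejects (r1 ∉ Accept), but the regex matches it → eliminate
Only (C) is consistent with the DFA.
(C) (0|1)*11(0|1)*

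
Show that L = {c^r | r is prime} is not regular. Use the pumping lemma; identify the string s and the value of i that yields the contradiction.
Assume L is regular with pumping length p. Idea: pumping by a suitable count produces a composite length.
Let q be a prime with q ≥ p and choose s = c^q ∈ L. By the pumping lemma, s = xyz with |xy| ≤ p, |y| = k ≥ 1. Take i = q+1: |xy^(q+1)z| = q + q·k = q(1+k). Since q ≥ 2 and 1+k ≥ 2, q(1+k) is composite, so xy^(q+1)z ∉ L.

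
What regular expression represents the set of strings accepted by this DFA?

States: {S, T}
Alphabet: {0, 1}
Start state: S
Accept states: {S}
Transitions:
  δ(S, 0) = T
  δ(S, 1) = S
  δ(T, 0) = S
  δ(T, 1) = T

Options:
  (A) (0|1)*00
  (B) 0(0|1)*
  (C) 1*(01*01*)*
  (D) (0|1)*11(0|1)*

Check each option against the DFA on short strings; one disagreement eliminates an option:
  (A) (0|1)*00: on ε the DFA stays in S and accepts (S ∈ Accept), but the regex does not match it → eliminate
  (B) 0(0|1)*: on ε the DFA stays in S and accepts (S ∈ Accept), but the regex does not match it → eliminate
  (C) 1*(01*01*)*: agrees with the DFA on every string of length ≤ 6
  (D) (0|1)*11(0|1)*: on ε the DFA stays in S and accepts (S ∈ Accept), but the regex does not match it → eliminate
Only (C) is consistent with the DFA.
(C) 1*(01*01*)*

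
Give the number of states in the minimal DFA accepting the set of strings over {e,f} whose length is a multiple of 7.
By Myhill–Nerode, count the distinguishable equivalence classes: 7 classes — one per residue of the length mod 7; class i is distinguished from class j by any string of length (7 − i) mod 7.
7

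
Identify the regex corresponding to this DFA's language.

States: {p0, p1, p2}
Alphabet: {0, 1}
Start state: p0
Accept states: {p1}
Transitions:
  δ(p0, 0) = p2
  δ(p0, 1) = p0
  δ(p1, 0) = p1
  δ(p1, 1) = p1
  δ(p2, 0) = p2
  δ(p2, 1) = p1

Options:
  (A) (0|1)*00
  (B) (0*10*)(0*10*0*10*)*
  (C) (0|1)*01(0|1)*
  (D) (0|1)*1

Check each option against the DFA on short strings; one disagreement eliminates an option:
  (A) (0|1)*00: on '00' the DFA goes p0 → p2 → p2 and rejects (p2 ∉ Accept), but the regex matches it → eliminate
  (B) (0*10*)(0*10*0*10*)*: on '1' the DFA goes p0 → p0 and rejects (p0 ∉ Accept), but the regex matches it → eliminate
  (C) (0|1)*01(0|1)*: agrees with the DFA on every string of length ≤ 6
  (D) (0|1)*1: on '1' the DFA goes p0 → p0 and rejects (p0 ∉ Accept), but the regex matches it → eliminate
Only (C) is consistent with the DFA.
(C) (0|1)*01(0|1)*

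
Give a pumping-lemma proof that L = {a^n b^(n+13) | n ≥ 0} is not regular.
Assume L is regular with pumping length p. Idea: pumping the a-block breaks the fixed offset of 13.
Choose s = a^p b^(p+13) ∈ L. By the pumping lemma, s = xyz with |xy| ≤ p, |y| > 0, so y = a^k with k ≥ 1. Then xy²z = a^(p+k) b^(p+13). For this to be in L we would need p+13 = (p+k)+13, i.e. k = 0, contradicting k ≥ 1. So xy²z ∉ L.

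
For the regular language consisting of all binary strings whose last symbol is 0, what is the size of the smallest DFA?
By Myhill–Nerode, count the distinguishable equivalence classes: 2^1 = 2 classes — the DFA must remember the last 1 symbol read; every pair of distinct length-1 suffixes is distinguishable by some continuation.
2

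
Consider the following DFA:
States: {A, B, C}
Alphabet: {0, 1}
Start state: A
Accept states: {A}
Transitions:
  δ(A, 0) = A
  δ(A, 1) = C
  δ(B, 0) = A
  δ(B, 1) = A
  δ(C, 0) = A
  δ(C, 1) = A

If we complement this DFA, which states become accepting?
Complement accept states = All states \ Original accept states
= {A, B, C} \ {A}
{B, C}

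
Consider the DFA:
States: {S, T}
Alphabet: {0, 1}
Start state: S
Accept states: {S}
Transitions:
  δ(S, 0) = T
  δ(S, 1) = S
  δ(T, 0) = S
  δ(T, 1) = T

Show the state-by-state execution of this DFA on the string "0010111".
read '0': S → T
  read '0': T → S
  read '1': S → S
  read '0': S → T
  read '1': T → T
  read '1': T → T
  read '1': T → T
S -> T -> S -> S -> T -> T -> T -> T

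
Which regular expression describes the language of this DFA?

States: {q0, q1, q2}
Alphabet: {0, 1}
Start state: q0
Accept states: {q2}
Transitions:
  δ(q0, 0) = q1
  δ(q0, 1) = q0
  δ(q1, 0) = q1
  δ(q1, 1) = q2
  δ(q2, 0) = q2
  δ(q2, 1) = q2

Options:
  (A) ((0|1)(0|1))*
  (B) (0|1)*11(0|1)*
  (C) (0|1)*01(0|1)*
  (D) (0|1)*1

Check each option against the DFA on short strings; one disagreement eliminates an option:
  (A) ((0|1)(0|1))*: on ε the DFA stays in q0 and rejects (q0 ∉ Accept), but the regex matches it → eliminate
  (B) (0|1)*11(0|1)*: on '01' the DFA goes q0 → q1 → q2 and accepts (q2 ∈ Accept), but the regex does not match it → eliminate
  (C) (0|1)*01(0|1)*: agrees with the DFA on every string of length ≤ 6
  (D) (0|1)*1: on '1' the DFA goes q0 → q0 and rejects (q0 ∉ Accept), but the regex matches it → eliminate
Only (C) is consistent with the DFA.
(C) (0|1)*01(0|1)*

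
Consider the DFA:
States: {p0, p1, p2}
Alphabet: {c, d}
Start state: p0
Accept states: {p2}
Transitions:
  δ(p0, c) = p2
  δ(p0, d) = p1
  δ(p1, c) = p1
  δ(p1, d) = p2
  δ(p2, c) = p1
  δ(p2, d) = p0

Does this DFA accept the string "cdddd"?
Processing string "cdddd":
  p0 --c--> p2
  p2 --d--> p0
  p0 --d--> p1
  p1 --d--> p2
  p2 --d--> p0
Final state: p0
Accept states: {p2}
No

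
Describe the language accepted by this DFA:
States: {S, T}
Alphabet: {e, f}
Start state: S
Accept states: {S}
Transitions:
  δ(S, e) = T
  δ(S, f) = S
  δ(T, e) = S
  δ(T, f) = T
Testing a few strings:
  'e' → reject
  'fe' → reject
  'f' → accept
  'fee' → accept
State roles: S=even number of e's so far; T=odd number of e's so far
All strings over {e,f} with an even number of e's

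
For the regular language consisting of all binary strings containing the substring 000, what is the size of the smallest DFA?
By Myhill–Nerode, count the distinguishable equivalence classes: 4 classes — one per longest suffix of the input that is a prefix of '000' (lengths 0 through 2), plus an absorbing 'already seen 000' class.
4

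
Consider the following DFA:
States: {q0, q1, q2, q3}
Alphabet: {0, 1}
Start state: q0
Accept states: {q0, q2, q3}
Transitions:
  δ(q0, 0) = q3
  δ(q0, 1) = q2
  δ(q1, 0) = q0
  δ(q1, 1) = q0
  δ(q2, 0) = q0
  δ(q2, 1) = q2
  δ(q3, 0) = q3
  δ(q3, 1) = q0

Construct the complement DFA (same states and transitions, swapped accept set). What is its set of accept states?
Complement accept states = All states \ Original accept states
= {q0, q1, q2, q3} \ {q0, q2, q3}
{q1}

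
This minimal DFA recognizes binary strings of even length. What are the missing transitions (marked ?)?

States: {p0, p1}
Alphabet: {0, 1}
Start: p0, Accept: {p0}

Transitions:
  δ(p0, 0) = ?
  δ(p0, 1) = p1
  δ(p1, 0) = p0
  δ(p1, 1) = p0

From the language and accept set, identify what each state tracks — p0: even length so far; p1: odd length so far.
Each missing δ(q, a) is the state matching the new tracked value after reading a.
δ(p0, 0) = p1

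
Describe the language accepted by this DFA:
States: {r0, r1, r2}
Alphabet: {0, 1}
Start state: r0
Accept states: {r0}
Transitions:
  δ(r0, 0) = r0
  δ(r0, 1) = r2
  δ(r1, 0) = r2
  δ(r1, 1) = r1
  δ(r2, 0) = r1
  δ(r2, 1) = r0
Testing a few strings:
  '00' → accept
  '1100' → accept
  '0011' → accept
  '0' → accept
State roles: r0=value ≡ 0 (mod 3); r1=value ≡ 2 (mod 3); r2=value ≡ 1 (mod 3)
All binary strings representing a multiple of 3 (read in base 2; leading zeros allowed and ε counts as 0)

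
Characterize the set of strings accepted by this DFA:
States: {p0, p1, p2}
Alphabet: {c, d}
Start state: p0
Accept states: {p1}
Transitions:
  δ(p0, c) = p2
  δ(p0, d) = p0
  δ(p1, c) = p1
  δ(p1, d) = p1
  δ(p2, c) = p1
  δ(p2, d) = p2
Testing a few strings:
  'cdc' → accept
  'ddd' → reject
  'c' → reject
  'dc' → reject
State roles: p0=zero c's seen; p1=≥ two c's seen; p2=one c seen
All strings over {c,d} containing at least two c's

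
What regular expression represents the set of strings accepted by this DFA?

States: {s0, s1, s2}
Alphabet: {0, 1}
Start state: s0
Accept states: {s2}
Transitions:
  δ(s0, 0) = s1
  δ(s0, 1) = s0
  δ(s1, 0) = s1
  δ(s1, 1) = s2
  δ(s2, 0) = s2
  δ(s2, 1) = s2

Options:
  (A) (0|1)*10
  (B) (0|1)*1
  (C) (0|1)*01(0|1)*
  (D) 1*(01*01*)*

Check each option against the DFA on short strings; one disagreement eliminates an option:
  (A) (0|1)*10: on '01' the DFA goes s0 → s1 → s2 and accepts (s2 ∈ Accept), but the regex does not match it → eliminate
  (B) (0|1)*1: on '1' the DFA goes s0 → s0 and rejects (s0 ∉ Accept), but the regex matches it → eliminate
  (C) (0|1)*01(0|1)*: agrees with the DFA on every string of length ≤ 6
  (D) 1*(01*01*)*: on ε the DFA stays in s0 and rejects (s0 ∉ Accept), but the regex matches it → eliminate
Only (C) is consistent with the DFA.
(C) (0|1)*01(0|1)*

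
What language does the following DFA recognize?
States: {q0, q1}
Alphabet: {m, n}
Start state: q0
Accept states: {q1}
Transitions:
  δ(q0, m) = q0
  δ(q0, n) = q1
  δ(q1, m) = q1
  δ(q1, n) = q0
Testing a few strings:
  'n' → accept
  'm' → reject
  'nn' → reject
  'nnn' → accept
State roles: q0=even number of n's so far; q1=odd number of n's so far
All strings over {m,n} with an odd number of n's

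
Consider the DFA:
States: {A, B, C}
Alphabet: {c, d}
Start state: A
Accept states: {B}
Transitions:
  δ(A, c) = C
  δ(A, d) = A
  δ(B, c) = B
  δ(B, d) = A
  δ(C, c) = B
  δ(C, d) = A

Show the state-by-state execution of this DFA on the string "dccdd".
read 'd': A → A
  read 'c': A → C
  read 'c': C → B
  read 'd': B → A
  read 'd': A → A
A -> A -> C -> B -> A -> A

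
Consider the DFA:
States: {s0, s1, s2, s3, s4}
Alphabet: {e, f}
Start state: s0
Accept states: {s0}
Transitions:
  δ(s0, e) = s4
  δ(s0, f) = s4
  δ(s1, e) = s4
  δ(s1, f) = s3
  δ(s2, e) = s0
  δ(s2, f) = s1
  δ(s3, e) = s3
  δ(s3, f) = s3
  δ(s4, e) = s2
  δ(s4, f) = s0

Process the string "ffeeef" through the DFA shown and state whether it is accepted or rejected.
Processing string "ffeeef":
  s0 --f--> s4
  s4 --f--> s0
  s0 --e--> s4
  s4 --e--> s2
  s2 --e--> s0
  s0 --f--> s4
Final state: s4
Accept states: {s0}
No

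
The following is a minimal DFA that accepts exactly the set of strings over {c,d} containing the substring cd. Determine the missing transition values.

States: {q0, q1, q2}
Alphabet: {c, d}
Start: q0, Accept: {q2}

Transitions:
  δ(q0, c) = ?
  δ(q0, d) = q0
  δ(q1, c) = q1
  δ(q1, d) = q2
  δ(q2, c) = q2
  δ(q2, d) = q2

From the language and accept set, identify what each state tracks — q0: no c seen yet; q1: seen a c, waiting for d; q2: substring cd seen.
Each missing δ(q, a) is the state matching the new tracked value after reading a.
δ(q0, c) = q1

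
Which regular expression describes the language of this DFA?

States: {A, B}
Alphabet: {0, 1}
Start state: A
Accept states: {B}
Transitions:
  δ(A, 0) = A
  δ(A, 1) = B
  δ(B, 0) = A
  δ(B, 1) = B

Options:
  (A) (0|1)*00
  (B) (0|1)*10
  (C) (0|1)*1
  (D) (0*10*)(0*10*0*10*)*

Check each option against the DFA on short strings; one disagreement eliminates an option:
  (A) (0|1)*00: on '1' the DFA goes A → B and accepts (B ∈ Accept), but the regex does not match it → eliminate
  (B) (0|1)*10: on '1' the DFA goes A → B and accepts (B ∈ Accept), but the regex does not match it → eliminate
  (C) (0|1)*1: agrees with the DFA on every string of length ≤ 6
  (D) (0*10*)(0*10*0*10*)*: on '10' the DFA goes A → B → A and rejects (A ∉ Accept), but the regex matches it → eliminate
Only (C) is consistent with the DFA.
(C) (0|1)*1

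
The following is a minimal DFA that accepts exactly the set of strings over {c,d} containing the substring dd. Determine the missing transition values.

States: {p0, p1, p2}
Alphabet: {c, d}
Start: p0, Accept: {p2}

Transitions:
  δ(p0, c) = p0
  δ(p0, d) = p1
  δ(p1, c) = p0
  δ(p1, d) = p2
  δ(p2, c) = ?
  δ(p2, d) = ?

From the language and accept set, identify what each state tracks — p0: no progress toward dd; p1: one trailing d; p2: substring dd seen.
Each missing δ(q, a) is the state matching the new tracked value after reading a.
δ(p2, c) = p2; δ(p2, d) = p2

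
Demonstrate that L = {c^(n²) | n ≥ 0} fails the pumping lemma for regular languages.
Assume L is regular with pumping length p. Idea: pumping adds a fixed amount, but gaps between consecutive squares grow.
Choose s = c^(p²) (length p² ≥ p). By the pumping lemma, s = xyz with |xy| ≤ p, |y| > 0, so |y| = k with 1 ≤ k ≤ p. Then |xy²z| = p²+k. Since p² < p²+k ≤ p²+p < (p+1)², the length p²+k lies strictly between consecutive squares, so it is not a perfect square and xy²z ∉ L.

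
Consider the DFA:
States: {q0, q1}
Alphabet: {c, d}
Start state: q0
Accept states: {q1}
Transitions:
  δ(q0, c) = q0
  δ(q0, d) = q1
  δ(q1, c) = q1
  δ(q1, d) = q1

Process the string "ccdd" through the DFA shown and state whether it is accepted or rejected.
Processing string "ccdd":
  q0 --c--> q0
  q0 --c--> q0
  q0 --d--> q1
  q1 --d--> q1
Final state: q1
Accept states: {q1}
Yes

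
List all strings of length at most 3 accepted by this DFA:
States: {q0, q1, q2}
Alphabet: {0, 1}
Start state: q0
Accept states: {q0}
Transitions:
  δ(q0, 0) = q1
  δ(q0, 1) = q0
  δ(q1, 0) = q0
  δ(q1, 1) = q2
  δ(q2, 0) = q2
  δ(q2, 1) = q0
ε, 1, 00, 11, 001, 011, 100, 111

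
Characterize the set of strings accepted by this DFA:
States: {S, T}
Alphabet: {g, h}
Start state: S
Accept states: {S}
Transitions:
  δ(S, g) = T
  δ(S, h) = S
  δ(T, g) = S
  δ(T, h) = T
Testing a few strings:
  'hgh' → reject
  'h' → accept
  'hhg' → reject
  'hh' → accept
State roles: S=even number of g's so far; T=odd number of g's so far
All strings over {g,h} with an even number of g's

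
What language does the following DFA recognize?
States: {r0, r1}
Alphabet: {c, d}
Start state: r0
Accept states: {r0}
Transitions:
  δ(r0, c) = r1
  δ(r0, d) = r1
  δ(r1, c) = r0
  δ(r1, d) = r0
Testing a few strings:
  'ddd' → reject
  'c' → reject
  'cc' → accept
  'ccc' → reject
State roles: r0=even length so far; r1=odd length so far
All strings over {c,d} of even length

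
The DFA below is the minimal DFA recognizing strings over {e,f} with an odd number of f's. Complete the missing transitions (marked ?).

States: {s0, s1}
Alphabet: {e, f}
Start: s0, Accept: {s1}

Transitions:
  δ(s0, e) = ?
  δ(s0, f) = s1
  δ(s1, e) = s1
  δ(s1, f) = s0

From the language and accept set, identify what each state tracks — s0: even number of f's so far; s1: odd number of f's so far.
Each missing δ(q, a) is the state matching the new tracked value after reading a.
δ(s0, e) = s0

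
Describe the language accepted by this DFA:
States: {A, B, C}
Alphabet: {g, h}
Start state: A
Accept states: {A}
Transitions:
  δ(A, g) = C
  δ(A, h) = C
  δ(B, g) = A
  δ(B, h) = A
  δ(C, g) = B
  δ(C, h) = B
Testing a few strings:
  'hgg' → accept
  'ggh' → accept
  'h' → reject
  'g' → reject
State roles: A=length ≡ 0 (mod 3); B=length ≡ 2 (mod 3); C=length ≡ 1 (mod 3)
All strings over {g,h} whose length is a multiple of 3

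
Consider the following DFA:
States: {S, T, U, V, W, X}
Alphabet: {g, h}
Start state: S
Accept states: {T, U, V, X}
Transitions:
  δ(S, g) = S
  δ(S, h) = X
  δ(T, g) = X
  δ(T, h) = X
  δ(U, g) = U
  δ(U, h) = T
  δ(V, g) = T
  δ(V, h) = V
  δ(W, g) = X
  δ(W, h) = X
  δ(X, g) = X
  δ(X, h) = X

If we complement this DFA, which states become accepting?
Complement accept states = All states \ Original accept states
= {S, T, U, V, W, X} \ {T, U, V, X}
{S, W}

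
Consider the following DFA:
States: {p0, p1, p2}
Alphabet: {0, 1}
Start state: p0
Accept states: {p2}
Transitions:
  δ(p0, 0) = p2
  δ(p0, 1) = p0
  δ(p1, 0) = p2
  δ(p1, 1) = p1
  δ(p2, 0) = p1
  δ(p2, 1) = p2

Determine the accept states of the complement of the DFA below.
Complement accept states = All states \ Original accept states
= {p0, p1, p2} \ {p2}
{p0, p1}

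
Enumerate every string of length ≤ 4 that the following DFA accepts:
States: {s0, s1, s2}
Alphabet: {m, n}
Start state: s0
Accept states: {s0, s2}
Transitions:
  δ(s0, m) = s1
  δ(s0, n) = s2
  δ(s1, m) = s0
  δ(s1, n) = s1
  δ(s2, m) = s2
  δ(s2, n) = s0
ε, n, mm, nm, nn, mmn, mnm, nmm, nmn, nnn, mmmm, mmnm, mmnn, mnmn, mnnm, nmmm, nmmn, nmnn, nnmm, nnnm, nnnn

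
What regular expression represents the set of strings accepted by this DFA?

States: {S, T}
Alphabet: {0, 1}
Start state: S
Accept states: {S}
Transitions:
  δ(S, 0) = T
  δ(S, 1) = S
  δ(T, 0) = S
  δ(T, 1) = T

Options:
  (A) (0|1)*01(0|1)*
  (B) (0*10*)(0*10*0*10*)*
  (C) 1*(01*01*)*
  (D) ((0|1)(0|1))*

Check each option against the DFA on short strings; one disagreement eliminates an option:
  (A) (0|1)*01(0|1)*: on ε the DFA stays in S and accepts (S ∈ Accept), but the regex does not match it → eliminate
  (B) (0*10*)(0*10*0*10*)*: on ε the DFA stays in S and accepts (S ∈ Accept), but the regex does not match it → eliminate
  (C) 1*(01*01*)*: agrees with the DFA on every string of length ≤ 6
  (D) ((0|1)(0|1))*: on '1' the DFA goes S → S and accepts (S ∈ Accept), but the regex does not match it → eliminate
Only (C) is consistent with the DFA.
(C) 1*(01*01*)*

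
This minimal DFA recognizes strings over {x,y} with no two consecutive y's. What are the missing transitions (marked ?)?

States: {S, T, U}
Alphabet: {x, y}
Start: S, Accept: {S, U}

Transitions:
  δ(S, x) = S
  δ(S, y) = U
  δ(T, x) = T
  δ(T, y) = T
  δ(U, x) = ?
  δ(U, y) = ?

From the language and accept set, identify what each state tracks — S: last symbol not y (ok); T: saw yy (dead); U: last symbol y (ok).
Each missing δ(q, a) is the state matching the new tracked value after reading a.
δ(U, x) = S; δ(U, y) = T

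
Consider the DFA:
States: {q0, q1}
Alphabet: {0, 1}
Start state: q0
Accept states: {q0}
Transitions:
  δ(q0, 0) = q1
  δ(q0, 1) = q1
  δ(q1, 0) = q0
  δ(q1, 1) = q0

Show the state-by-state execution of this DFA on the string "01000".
read '0': q0 → q1
  read '1': q1 → q0
  read '0': q0 → q1
  read '0': q1 → q0
  read '0': q0 → q1
q0 -> q1 -> q0 -> q1 -> q0 -> q1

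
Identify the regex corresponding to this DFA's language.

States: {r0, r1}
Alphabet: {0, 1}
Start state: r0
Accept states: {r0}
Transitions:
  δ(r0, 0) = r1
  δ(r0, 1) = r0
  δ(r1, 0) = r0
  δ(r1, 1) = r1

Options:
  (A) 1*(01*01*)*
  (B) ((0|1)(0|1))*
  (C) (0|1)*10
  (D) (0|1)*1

Check each option against the DFA on short strings; one disagreement eliminates an option:
  (A) 1*(01*01*)*: agrees with the DFA on every string of length ≤ 6
  (B) ((0|1)(0|1))*: on '1' the DFA goes r0 → r0 and accepts (r0 ∈ Accept), but the regex does not match it → eliminate
  (C) (0|1)*10: on ε the DFA stays in r0 and accepts (r0 ∈ Accept), but the regex does not match it → eliminate
  (D) (0|1)*1: on ε the DFA stays in r0 and accepts (r0 ∈ Accept), but the regex does not match it → eliminate
Only (A) is consistent with the DFA.
(A) 1*(01*01*)*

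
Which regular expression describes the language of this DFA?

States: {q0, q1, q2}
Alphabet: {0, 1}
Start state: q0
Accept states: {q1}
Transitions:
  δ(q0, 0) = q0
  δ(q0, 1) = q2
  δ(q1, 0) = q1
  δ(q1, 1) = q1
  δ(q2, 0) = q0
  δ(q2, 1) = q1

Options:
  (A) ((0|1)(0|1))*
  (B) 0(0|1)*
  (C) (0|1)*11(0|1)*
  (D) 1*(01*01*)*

Check each option against the DFA on short strings; one disagreement eliminates an option:
  (A) ((0|1)(0|1))*: on ε the DFA stays in q0 and rejects (q0 ∉ Accept), but the regex matches it → eliminate
  (B) 0(0|1)*: on '0' the DFA goes q0 → q0 and rejects (q0 ∉ Accept), but the regex matches it → eliminate
  (C) (0|1)*11(0|1)*: agrees with the DFA on every string of length ≤ 6
  (D) 1*(01*01*)*: on ε the DFA stays in q0 and rejects (q0 ∉ Accept), but the regex matches it → eliminate
Only (C) is consistent with the DFA.
(C) (0|1)*11(0|1)*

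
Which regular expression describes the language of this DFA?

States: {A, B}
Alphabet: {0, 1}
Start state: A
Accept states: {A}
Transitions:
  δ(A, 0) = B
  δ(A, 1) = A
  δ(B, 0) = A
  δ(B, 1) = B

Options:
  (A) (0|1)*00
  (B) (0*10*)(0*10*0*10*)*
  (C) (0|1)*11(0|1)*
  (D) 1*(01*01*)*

Check each option against the DFA on short strings; one disagreement eliminates an option:
  (A) (0|1)*00: on ε the DFA stays in A and accepts (A ∈ Accept), but the regex does not match it → eliminate
  (B) (0*10*)(0*10*0*10*)*: on ε the DFA stays in A and accepts (A ∈ Accept), but the regex does not match it → eliminate
  (C) (0|1)*11(0|1)*: on ε the DFA stays in A and accepts (A ∈ Accept), but the regex does not match it → eliminate
  (D) 1*(01*01*)*: agrees with the DFA on every string of length ≤ 6
Only (D) is consistent with the DFA.
(D) 1*(01*01*)*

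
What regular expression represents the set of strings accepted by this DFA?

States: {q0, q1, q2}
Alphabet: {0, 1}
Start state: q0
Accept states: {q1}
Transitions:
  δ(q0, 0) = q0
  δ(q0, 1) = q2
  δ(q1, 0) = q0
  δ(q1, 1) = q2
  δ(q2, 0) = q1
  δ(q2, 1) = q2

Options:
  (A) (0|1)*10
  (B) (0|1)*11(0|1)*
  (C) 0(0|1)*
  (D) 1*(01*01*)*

Check each option against the DFA on short strings; one disagreement eliminates an option:
  (A) (0|1)*10: agrees with the DFA on every string of length ≤ 6
  (B) (0|1)*11(0|1)*: on '10' the DFA goes q0 → q2 → q1 and accepts (q1 ∈ Accept), but the regex does not match it → eliminate
  (C) 0(0|1)*: on '0' the DFA goes q0 → q0 and rejects (q0 ∉ Accept), but the regex matches it → eliminate
  (D) 1*(01*01*)*: on ε the DFA stays in q0 and rejects (q0 ∉ Accept), but the regex matches it → eliminate
Only (A) is consistent with the DFA.
(A) (0|1)*10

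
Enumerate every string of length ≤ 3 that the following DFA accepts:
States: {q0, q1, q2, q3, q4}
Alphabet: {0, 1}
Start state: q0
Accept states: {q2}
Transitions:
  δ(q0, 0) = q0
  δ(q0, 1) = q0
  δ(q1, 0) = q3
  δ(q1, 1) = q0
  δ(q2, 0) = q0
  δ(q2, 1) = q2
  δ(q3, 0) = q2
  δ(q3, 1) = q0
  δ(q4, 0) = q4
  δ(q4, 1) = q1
None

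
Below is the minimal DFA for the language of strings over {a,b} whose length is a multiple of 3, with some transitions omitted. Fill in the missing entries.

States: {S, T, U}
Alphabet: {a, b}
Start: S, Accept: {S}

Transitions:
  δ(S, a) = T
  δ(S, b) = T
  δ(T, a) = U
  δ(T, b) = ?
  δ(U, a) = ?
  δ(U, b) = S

From the language and accept set, identify what each state tracks — S: length ≡ 0 (mod 3); T: length ≡ 1 (mod 3); U: length ≡ 2 (mod 3).
Each missing δ(q, a) is the state matching the new tracked value after reading a.
δ(T, b) = U; δ(U, a) = S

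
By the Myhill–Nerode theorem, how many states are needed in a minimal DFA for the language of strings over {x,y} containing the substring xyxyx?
By Myhill–Nerode, count the distinguishable equivalence classes: 6 classes — one per longest suffix of the input that is a prefix of 'xyxyx' (lengths 0 through 4), plus an absorbing 'already seen xyxyx' class.
6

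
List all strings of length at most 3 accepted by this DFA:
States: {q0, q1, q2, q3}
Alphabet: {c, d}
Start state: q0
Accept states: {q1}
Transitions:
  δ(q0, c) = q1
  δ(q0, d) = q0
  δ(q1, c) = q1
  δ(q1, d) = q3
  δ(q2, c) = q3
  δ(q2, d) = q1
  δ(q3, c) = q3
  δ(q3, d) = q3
c, cc, dc, ccc, dcc, ddc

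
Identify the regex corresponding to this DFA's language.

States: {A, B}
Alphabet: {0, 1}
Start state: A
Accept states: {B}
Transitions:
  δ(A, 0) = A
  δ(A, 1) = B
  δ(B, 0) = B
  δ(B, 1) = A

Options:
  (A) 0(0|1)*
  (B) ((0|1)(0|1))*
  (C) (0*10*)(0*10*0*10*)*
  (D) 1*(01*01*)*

Check each option against the DFA on short strings; one disagreement eliminates an option:
  (A) 0(0|1)*: on '0' the DFA goes A → A and rejects (A ∉ Accept), but the regex matches it → eliminate
  (B) ((0|1)(0|1))*: on ε the DFA stays in A and rejects (A ∉ Accept), but the regex matches it → eliminate
  (C) (0*10*)(0*10*0*10*)*: agrees with the DFA on every string of length ≤ 6
  (D) 1*(01*01*)*: on ε the DFA stays in A and rejects (A ∉ Accept), but the regex matches it → eliminate
Only (C) is consistent with the DFA.
(C) (0*10*)(0*10*0*10*)*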